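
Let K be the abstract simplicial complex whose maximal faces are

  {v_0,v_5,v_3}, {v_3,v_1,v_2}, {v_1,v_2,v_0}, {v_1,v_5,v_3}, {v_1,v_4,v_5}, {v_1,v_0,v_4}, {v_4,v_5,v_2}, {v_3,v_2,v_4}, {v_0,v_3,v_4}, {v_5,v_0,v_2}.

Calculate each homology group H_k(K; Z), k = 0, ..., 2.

Fix the vertex order v_0 < v_1 < v_2 < v_3 < v_4 < v_5 and write every simplex with vertices in increasing order. Then dim K = 2 and the simplices of K are:

  0-simplices (6): [v_0], [v_1], [v_2], [v_3], [v_4], [v_5]
  1-simplices (15): (15 of them)
  2-simplices (10): [v_0,v_1,v_2], [v_0,v_1,v_4], [v_0,v_2,v_5], [v_0,v_3,v_4], [v_0,v_3,v_5], [v_1,v_2,v_3], [v_1,v_3,v_5], [v_1,v_4,v_5], [v_2,v_3,v_4], [v_2,v_4,v_5]

so the chain groups are C_0 ≅ Z^6, C_1 ≅ Z^15, C_2 ≅ Z^10.

∂_1: C_1 → C_0 maps an edge to its endpoints' difference, ∂[p,q] = q − p. For instance
  ∂[v_0,v_3] = [v_3] − [v_0].
As a 6×15 matrix over Z this has rank 5, with invariant factors (1,1,1,1,1).

Boundary ∂_2: C_2 → C_1 sends each 2-simplex [p,q,r] to [q,r] − [p,r] + [p,q]. For instance
  ∂[v_0,v_3,v_4] = [v_3,v_4] − [v_0,v_4] + [v_0,v_3],
  ∂[v_2,v_4,v_5] = [v_4,v_5] − [v_2,v_5] + [v_2,v_4].
The 15×10 boundary matrix has rank 10 and Smith normal form diag(1,1,1,1,1,1,1,1,1,2).

Now H_k = ker ∂_k / im ∂_{k+1}, so:

  H_0: rank C_0 − rank ∂_1 = 6 − 5 = 1, and the invariant factors of ∂_1 are all 1, so H_0 ≅ Z.
  H_1: rank ker ∂_1 − rank ∂_2 = (15 − 5) − 10 = 0, and ∂_2 has invariant factor 2 > 1, so H_1 ≅ Z_2.
  H_2: rank ker ∂_2 − rank ∂_3 = (10 − 10) − 0 = 0, and there is no ∂_3, so H_2 ≅ 0.

H_0 = Z,  H_1 = Z_2,  H_2 = 0.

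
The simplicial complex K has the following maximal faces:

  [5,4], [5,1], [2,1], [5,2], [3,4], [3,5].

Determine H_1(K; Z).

Fix the vertex order 1 < 2 < 3 < 4 < 5 and write every simplex with vertices in increasing order. Then dim K = 1 and the simplices of K are:

  0-simplices (5): [1], [2], [3], [4], [5]
  1-simplices (6): [1,2], [1,5], [2,5], [3,4], [3,5], [4,5]

so the chain groups are C_0 ≅ Z^5, C_1 ≅ Z^6.

∂_1: C_1 → C_0 is given by ∂[p,q] = [q] − [p].
As a 5×6 matrix over Z this has rank 4, with invariant factors (1,1,1,1).

Now H_k = ker ∂_k / im ∂_{k+1}, so:

  H_1: rank ker ∂_1 − rank ∂_2 = (6 − 4) − 0 = 2, and there is no ∂_2, so H_1 ≅ Z^2.

H_1 ≅ Z^2.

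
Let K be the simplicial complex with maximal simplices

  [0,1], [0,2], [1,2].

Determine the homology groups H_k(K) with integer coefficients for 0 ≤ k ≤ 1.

H_0 ≅ Z,  H_1 ≅ Z.

K has 3 vertices, 3 edges.
rank ∂_0 = 0, rank ∂_1 = 2 ⇒ b_0 = 3 − 0 − 2 = 1; all invariant factors of ∂_1 are 1 so no torsion. So H_0 = Z.
rank ∂_1 = 2, rank ∂_2 = 0 ⇒ b_1 = 3 − 2 − 0 = 1. So H_1 = Z.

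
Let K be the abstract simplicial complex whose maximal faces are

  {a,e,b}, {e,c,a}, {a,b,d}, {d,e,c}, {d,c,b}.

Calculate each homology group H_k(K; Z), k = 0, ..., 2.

H_0 = Z,  H_1 = Z,  H_2 = 0.

K has 5 vertices, 10 edges, 5 triangles.
rank ∂_0 = 0, rank ∂_1 = 4 ⇒ b_0 = 5 − 0 − 4 = 1; all invariant factors of ∂_1 are 1 so no torsion. So H_0 = Z.
rank ∂_1 = 4, rank ∂_2 = 5 ⇒ b_1 = 10 − 4 − 5 = 1; all invariant factors of ∂_2 are 1 so no torsion. So H_1 = Z.
rank ∂_2 = 5, rank ∂_3 = 0 ⇒ b_2 = 5 − 5 − 0 = 0. So H_2 = 0.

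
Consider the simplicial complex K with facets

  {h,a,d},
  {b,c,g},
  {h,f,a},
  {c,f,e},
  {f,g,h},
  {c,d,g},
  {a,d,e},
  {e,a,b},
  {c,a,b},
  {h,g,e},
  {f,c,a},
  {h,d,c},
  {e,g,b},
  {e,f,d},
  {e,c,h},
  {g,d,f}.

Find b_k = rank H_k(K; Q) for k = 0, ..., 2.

We work with the vertex ordering a < b < c < d < e < f < g < h. The simplices of K, each written with vertices in increasing order, are:

  0-simplices (8): a, b, c, d, e, f, g, h
  1-simplices (24): ab, ac, ad, ae, af, ah, bc, be, bg, cd, ce, cf, cg, ch, de, df, dg, dh, ef, eg, eh, fg, fh, gh
  2-simplices (16): abc, abe, acf, ade, adh, afh, bcg, beg, cdg, cdh, cef, ceh, def, dfg, egh, fgh

Hence C_0 ≅ Z^8, C_1 ≅ Z^24, C_2 ≅ Z^16.

The boundary map ∂_1: C_1 → C_0 sends each edge [p,q] (with p < q) to q − p. For instance
  ∂de = e − d.
This gives a 8×24 integer matrix of rank 7; reducing to Smith normal form yields diagonal entries (1,1,1,1,1,1,1).

The boundary map ∂_2: C_2 → C_1 maps a triangle to the signed sum of its edges. For instance
  ∂beg = eg − bg + be,
  ∂cef = ef − cf + ce.
The resulting 24×16 matrix has rank 15, and its Smith normal form has invariant factors (1,1,1,1,1,1,1,1,1,1,1,1,1,1,1).

Reading off H_k = ker ∂_k / im ∂_{k+1}:

  H_0: rank C_0 − rank ∂_1 = 8 − 7 = 1, and the invariant factors of ∂_1 are all 1, so H_0 = Z.
  H_1: rank ker ∂_1 − rank ∂_2 = (24 − 7) − 15 = 2, and the invariant factors of ∂_2 are all 1, so H_1 = Z^2.
  H_2: rank ker ∂_2 − rank ∂_3 = (16 − 15) − 0 = 1, and there is no ∂_3, so H_2 = Z.

Hence the Betti numbers are b_0 = 1, b_1 = 2, b_2 = 1.

b_0 = 1, b_1 = 2, b_2 = 1.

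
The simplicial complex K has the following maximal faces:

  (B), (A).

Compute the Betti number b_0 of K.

Order the vertices as A < B. Listing each simplex with vertices in this order, K has dimension 0 with simplices:

  0-simplices (2): A, B

Hence C_0 ≅ Z^2.

Reading off H_k = ker ∂_k / im ∂_{k+1}:

  H_0: rank C_0 − rank ∂_1 = 2 − 0 = 2, and there is no ∂_1, so H_0 = Z^2.

(K is a triangulation of a set of 2 points.)

Hence the Betti numbers are b_0 = 2.

b_0 = 2.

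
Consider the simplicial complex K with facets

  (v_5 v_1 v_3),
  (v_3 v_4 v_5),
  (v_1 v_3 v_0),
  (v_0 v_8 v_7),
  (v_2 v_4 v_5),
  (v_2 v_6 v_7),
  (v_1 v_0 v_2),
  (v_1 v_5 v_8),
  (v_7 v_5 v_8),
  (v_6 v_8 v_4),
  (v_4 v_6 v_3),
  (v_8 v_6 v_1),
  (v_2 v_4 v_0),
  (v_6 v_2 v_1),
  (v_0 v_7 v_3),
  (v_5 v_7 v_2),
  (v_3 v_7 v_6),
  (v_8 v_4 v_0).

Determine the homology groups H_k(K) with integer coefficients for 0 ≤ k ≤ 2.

Order the vertices as v_0 < v_1 < v_2 < v_3 < v_4 < v_5 < v_6 < v_7 < v_8. Listing each simplex with vertices in this order, K has dimension 2 with simplices:

  0-simplices (9): [v_0], [v_1], [v_2], [v_3], [v_4], [v_5], [v_6], [v_7], [v_8]
  1-simplices (27): (27 of them)
  2-simplices (18): (18 of them)

so the chain groups are C_0 ≅ Z^9, C_1 ≅ Z^27, C_2 ≅ Z^18.

The boundary map ∂_1: C_1 → C_0 is given by ∂[p,q] = [q] − [p]. For instance
  ∂[v_1,v_6] = [v_6] − [v_1].
This gives a 9×27 integer matrix of rank 8; reducing to Smith normal form yields diagonal entries (1,1,1,1,1,1,1,1).

∂_2: C_2 → C_1 sends each 2-simplex [p,q,r] to [q,r] − [p,r] + [p,q]. For instance
  ∂[v_1,v_3,v_5] = [v_3,v_5] − [v_1,v_5] + [v_1,v_3],
  ∂[v_1,v_5,v_8] = [v_5,v_8] − [v_1,v_8] + [v_1,v_5].
As a 27×18 matrix over Z this has rank 17, with invariant factors (1,1,1,1,1,1,1,1,1,1,1,1,1,1,1,1,1).

From H_k ≅ ker(∂_k) / im(∂_{k+1}) we obtain:

  H_0: rank C_0 − rank ∂_1 = 9 − 8 = 1, and the invariant factors of ∂_1 are all 1, so H_0 ≅ Z.
  H_1: rank ker ∂_1 − rank ∂_2 = (27 − 8) − 17 = 2, and the invariant factors of ∂_2 are all 1, so H_1 ≅ Z^2.
  H_2: rank ker ∂_2 − rank ∂_3 = (18 − 17) − 0 = 1, and there is no ∂_3, so H_2 ≅ Z.

H_0 ≅ Z,  H_1 ≅ Z^2,  H_2 ≅ Z.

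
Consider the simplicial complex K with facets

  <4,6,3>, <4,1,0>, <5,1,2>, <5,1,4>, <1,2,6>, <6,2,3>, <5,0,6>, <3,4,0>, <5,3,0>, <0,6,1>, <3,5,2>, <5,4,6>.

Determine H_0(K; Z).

H_0 ≅ Z.

We work with the vertex ordering 0 < 1 < 2 < 3 < 4 < 5 < 6. The simplices of K, each written with vertices in increasing order, are:

  0-simplices (7): [0], [1], [2], [3], [4], [5], [6]
  1-simplices (18): [0,1], [0,3], [0,4], [0,5], [0,6], [1,2], [1,4], [1,5], [1,6], [2,3], [2,5], [2,6], [3,4], [3,5], [3,6], [4,5], [4,6], [5,6]
  2-simplices (12): [0,1,4], [0,1,6], [0,3,4], [0,3,5], [0,5,6], [1,2,5], [1,2,6], [1,4,5], [2,3,5], [2,3,6], [3,4,6], [4,5,6]

so the chain groups are C_0 ≅ Z^7, C_1 ≅ Z^18, C_2 ≅ Z^12.

The boundary map ∂_1: C_1 → C_0 maps an edge to its endpoints' difference, ∂[p,q] = q − p.
The 7×18 boundary matrix has rank 6 and Smith normal form diag(1,1,1,1,1,1).

The boundary map ∂_2: C_2 → C_1 maps a triangle to the signed sum of its edges. For instance
  ∂[0,3,4] = [3,4] − [0,4] + [0,3],
  ∂[0,1,6] = [1,6] − [0,6] + [0,1].
The resulting 18×12 matrix has rank 12, and its Smith normal form has invariant factors (1,1,1,1,1,1,1,1,1,1,1,2).

From H_k ≅ ker(∂_k) / im(∂_{k+1}) we obtain:

  H_0: rank C_0 − rank ∂_1 = 7 − 6 = 1, and the invariant factors of ∂_1 are all 1, so H_0 = Z.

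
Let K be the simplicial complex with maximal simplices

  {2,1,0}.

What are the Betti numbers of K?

Order the vertices as 0 < 1 < 2. Listing each simplex with vertices in this order, K has dimension 2 with simplices:

  0-simplices (3): [0], [1], [2]
  1-simplices (3): [0,1], [0,2], [1,2]
  2-simplices (1): [0,1,2]

Hence C_0 ≅ Z^3, C_1 ≅ Z^3, C_2 ≅ Z^1.

Boundary ∂_1: C_1 → C_0 sends each edge [p,q] (with p < q) to q − p. For instance
  ∂[0,2] = [2] − [0].
As a 3×3 matrix over Z this has rank 2, with invariant factors (1,1).

The boundary map ∂_2: C_2 → C_1 maps a triangle to the signed sum of its edges. For instance
  ∂[0,1,2] = [1,2] − [0,2] + [0,1].
This gives a 3×1 integer matrix of rank 1; reducing to Smith normal form yields diagonal entries (1).

Reading off H_k = ker ∂_k / im ∂_{k+1}:

  H_0: rank C_0 − rank ∂_1 = 3 − 2 = 1, and the invariant factors of ∂_1 are all 1, so H_0 = Z.
  H_1: rank ker ∂_1 − rank ∂_2 = (3 − 2) − 1 = 0, and the invariant factors of ∂_2 are all 1, so H_1 = 0.
  H_2: rank ker ∂_2 − rank ∂_3 = (1 − 1) − 0 = 0, and there is no ∂_3, so H_2 = 0.

(K is a triangulation of the 2-simplex.)

Hence the Betti numbers are b_0 = 1, b_1 = 0, b_2 = 0.

b_0 = 1, b_1 = 0, b_2 = 0.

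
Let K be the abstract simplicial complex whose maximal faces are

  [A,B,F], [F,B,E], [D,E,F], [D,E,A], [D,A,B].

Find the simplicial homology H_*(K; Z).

We work with the vertex ordering A < B < D < E < F. The simplices of K, each written with vertices in increasing order, are:

  0-simplices (5): A, B, D, E, F
  1-simplices (10): AB, AD, AE, AF, BD, BE, BF, DE, DF, EF
  2-simplices (5): ABD, ABF, ADE, BEF, DEF

so the chain groups are C_0 ≅ Z^5, C_1 ≅ Z^10, C_2 ≅ Z^5.

∂_1: C_1 → C_0 is given by ∂[p,q] = [q] − [p].
This gives a 5×10 integer matrix of rank 4; reducing to Smith normal form yields diagonal entries (1,1,1,1).

The boundary map ∂_2: C_2 → C_1 acts by ∂[p,q,r] = [q,r] − [p,r] + [p,q]. For instance
  ∂ABF = BF − AF + AB,
  ∂DEF = EF − DF + DE.
As a 10×5 matrix over Z this has rank 5, with invariant factors (1,1,1,1,1).

Now H_k = ker ∂_k / im ∂_{k+1}, so:

  H_0: rank C_0 − rank ∂_1 = 5 − 4 = 1, and the invariant factors of ∂_1 are all 1, so H_0 = Z.
  H_1: rank ker ∂_1 − rank ∂_2 = (10 − 4) − 5 = 1, and the invariant factors of ∂_2 are all 1, so H_1 = Z.
  H_2: rank ker ∂_2 − rank ∂_3 = (5 − 5) − 0 = 0, and there is no ∂_3, so H_2 = 0.

As a check, the Euler characteristic is 5 − 10 + 5 = 0, which agrees with 1 − 1 + 0 = 0.
(K is a triangulation of the Möbius band.)

H_0 = Z,  H_1 = Z,  H_2 = 0.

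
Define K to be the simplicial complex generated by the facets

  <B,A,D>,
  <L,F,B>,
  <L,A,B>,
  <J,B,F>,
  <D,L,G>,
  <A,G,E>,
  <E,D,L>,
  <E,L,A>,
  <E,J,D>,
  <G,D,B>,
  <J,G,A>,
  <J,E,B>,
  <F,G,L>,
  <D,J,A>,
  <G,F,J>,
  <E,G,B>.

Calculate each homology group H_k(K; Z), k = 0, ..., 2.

Fix the vertex order A < B < D < E < F < G < J < L and write every simplex with vertices in increasing order. Then dim K = 2 and the simplices of K are:

  0-simplices (8): A, B, D, E, F, G, J, L
  1-simplices (24): AB, AD, AE, AG, AJ, AL, BD, BE, BF, BG, BJ, BL, DE, DG, DJ, DL, EG, EJ, EL, FG, FJ, FL, GJ, GL
  2-simplices (16): ABD, ABL, ADJ, AEG, AEL, AGJ, BDG, BEG, BEJ, BFJ, BFL, DEJ, DEL, DGL, FGJ, FGL

Hence C_0 ≅ Z^8, C_1 ≅ Z^24, C_2 ≅ Z^16.

The boundary map ∂_1: C_1 → C_0 maps an edge to its endpoints' difference, ∂[p,q] = q − p. For instance
  ∂AE = E − A.
The resulting 8×24 matrix has rank 7, and its Smith normal form has invariant factors (1,1,1,1,1,1,1).

Boundary ∂_2: C_2 → C_1 acts by ∂[p,q,r] = [q,r] − [p,r] + [p,q]. For instance
  ∂AEG = EG − AG + AE,
  ∂BFJ = FJ − BJ + BF.
The 24×16 boundary matrix has rank 15 and Smith normal form diag(1,1,1,1,1,1,1,1,1,1,1,1,1,1,1).

Now H_k = ker ∂_k / im ∂_{k+1}, so:

  H_0: rank C_0 − rank ∂_1 = 8 − 7 = 1, and the invariant factors of ∂_1 are all 1, so H_0 ≅ Z.
  H_1: rank ker ∂_1 − rank ∂_2 = (24 − 7) − 15 = 2, and the invariant factors of ∂_2 are all 1, so H_1 ≅ Z^2.
  H_2: rank ker ∂_2 − rank ∂_3 = (16 − 15) − 0 = 1, and there is no ∂_3, so H_2 ≅ Z.

As a check, the Euler characteristic is 8 − 24 + 16 = 0, which agrees with 1 − 2 + 1 = 0.

H_0 = Z,  H_1 = Z^2,  H_2 = Z.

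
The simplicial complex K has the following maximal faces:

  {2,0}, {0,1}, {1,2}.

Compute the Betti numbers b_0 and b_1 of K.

Fix the vertex order 0 < 1 < 2 and write every simplex with vertices in increasing order. Then dim K = 1 and the simplices of K are:

  0-simplices (3): [0], [1], [2]
  1-simplices (3): [0,1], [0,2], [1,2]

so the chain groups are C_0 ≅ Z^3, C_1 ≅ Z^3.

The boundary map ∂_1: C_1 → C_0 sends each edge [p,q] (with p < q) to q − p.
As a 3×3 matrix over Z this has rank 2, with invariant factors (1,1).

Computing H_k = (kernel of ∂_k) / (image of ∂_{k+1}):

  H_0: rank C_0 − rank ∂_1 = 3 − 2 = 1, and the invariant factors of ∂_1 are all 1, so H_0 ≅ Z.
  H_1: rank ker ∂_1 − rank ∂_2 = (3 − 2) − 0 = 1, and there is no ∂_2, so H_1 ≅ Z.

As a check, the Euler characteristic is 3 − 3 = 0, which agrees with 1 − 1 = 0.

Hence the Betti numbers are b_0 = 1, b_1 = 1.

b_0 = 1, b_1 = 1.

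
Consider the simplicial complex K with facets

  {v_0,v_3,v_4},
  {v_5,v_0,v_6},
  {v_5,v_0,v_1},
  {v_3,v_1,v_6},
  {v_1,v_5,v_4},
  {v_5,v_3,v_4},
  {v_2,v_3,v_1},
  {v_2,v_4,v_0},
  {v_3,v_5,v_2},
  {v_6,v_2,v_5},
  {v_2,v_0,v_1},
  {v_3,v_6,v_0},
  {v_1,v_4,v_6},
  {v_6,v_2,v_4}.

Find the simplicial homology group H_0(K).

Fix the vertex order v_0 < v_1 < v_2 < v_3 < v_4 < v_5 < v_6 and write every simplex with vertices in increasing order. Then dim K = 2 and the simplices of K are:

  0-simplices (7): [v_0], [v_1], [v_2], [v_3], [v_4], [v_5], [v_6]
  1-simplices (21): (21 of them)
  2-simplices (14): (14 of them)

Hence C_0 ≅ Z^7, C_1 ≅ Z^21, C_2 ≅ Z^14.

The boundary map ∂_1: C_1 → C_0 is given by ∂[p,q] = [q] − [p]. For instance
  ∂[v_1,v_4] = [v_4] − [v_1].
This gives a 7×21 integer matrix of rank 6; reducing to Smith normal form yields diagonal entries (1,1,1,1,1,1).

The boundary map ∂_2: C_2 → C_1 acts by ∂[p,q,r] = [q,r] − [p,r] + [p,q]. For instance
  ∂[v_3,v_4,v_5] = [v_4,v_5] − [v_3,v_5] + [v_3,v_4],
  ∂[v_1,v_3,v_6] = [v_3,v_6] − [v_1,v_6] + [v_1,v_3].
The resulting 21×14 matrix has rank 13, and its Smith normal form has invariant factors (1,1,1,1,1,1,1,1,1,1,1,1,1).

Computing H_k = (kernel of ∂_k) / (image of ∂_{k+1}):

  H_0: rank C_0 − rank ∂_1 = 7 − 6 = 1, and the invariant factors of ∂_1 are all 1, so H_0 ≅ Z.

H_0 = Z.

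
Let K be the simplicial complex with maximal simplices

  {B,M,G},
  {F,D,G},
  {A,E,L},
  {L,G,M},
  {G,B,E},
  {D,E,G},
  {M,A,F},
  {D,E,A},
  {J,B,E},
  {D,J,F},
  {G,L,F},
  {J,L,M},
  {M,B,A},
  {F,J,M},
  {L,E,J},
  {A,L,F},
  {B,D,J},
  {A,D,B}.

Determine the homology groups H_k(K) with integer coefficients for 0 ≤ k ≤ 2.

Fix the vertex order A < B < D < E < F < G < J < L < M and write every simplex with vertices in increasing order. Then dim K = 2 and the simplices of K are:

  0-simplices (9): A, B, D, E, F, G, J, L, M
  1-simplices (27): AB, AD, AE, AF, AL, AM, BD, BE, BG, BJ, BM, DE, DF, DG, DJ, EG, EJ, EL, FG, FJ, FL, FM, GL, GM, JL, JM, LM
  2-simplices (18): ABD, ABM, ADE, AEL, AFL, AFM, BDJ, BEG, BEJ, BGM, DEG, DFG, DFJ, EJL, FGL, FJM, GLM, JLM

Hence C_0 ≅ Z^9, C_1 ≅ Z^27, C_2 ≅ Z^18.

∂_1: C_1 → C_0 maps an edge to its endpoints' difference, ∂[p,q] = q − p.
As a 9×27 matrix over Z this has rank 8, with invariant factors (1,1,1,1,1,1,1,1).

Boundary ∂_2: C_2 → C_1 maps a triangle to the signed sum of its edges. For instance
  ∂BEJ = EJ − BJ + BE,
  ∂GLM = LM − GM + GL.
This gives a 27×18 integer matrix of rank 18; reducing to Smith normal form yields diagonal entries (1,1,1,1,1,1,1,1,1,1,1,1,1,1,1,1,1,2).

Reading off H_k = ker ∂_k / im ∂_{k+1}:

  H_0: rank C_0 − rank ∂_1 = 9 − 8 = 1, and the invariant factors of ∂_1 are all 1, so H_0 = Z.
  H_1: rank ker ∂_1 − rank ∂_2 = (27 − 8) − 18 = 1, and ∂_2 has invariant factor 2 > 1, so H_1 = Z ⊕ Z/2.
  H_2: rank ker ∂_2 − rank ∂_3 = (18 − 18) − 0 = 0, and there is no ∂_3, so H_2 = 0.

H_0 ≅ Z,  H_1 ≅ Z ⊕ Z/2,  H_2 = 0.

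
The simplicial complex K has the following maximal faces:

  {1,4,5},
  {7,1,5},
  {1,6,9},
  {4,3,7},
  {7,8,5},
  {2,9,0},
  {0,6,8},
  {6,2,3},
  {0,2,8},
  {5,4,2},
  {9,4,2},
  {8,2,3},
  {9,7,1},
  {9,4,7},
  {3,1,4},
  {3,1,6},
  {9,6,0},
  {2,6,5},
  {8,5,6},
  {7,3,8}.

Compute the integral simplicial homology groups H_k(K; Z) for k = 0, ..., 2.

Take the total order 0 < 1 < 2 < 3 < 4 < 5 < 6 < 7 < 8 < 9 on the vertex set. Then K (dimension 2) consists of the simplices:

  0-simplices (10): [0], [1], [2], [3], [4], [5], [6], [7], [8], [9]
  1-simplices (30): (30 of them)
  2-simplices (20): (20 of them)

so the chain groups are C_0 ≅ Z^10, C_1 ≅ Z^30, C_2 ≅ Z^20.

The boundary map ∂_1: C_1 → C_0 is given by ∂[p,q] = [q] − [p]. For instance
  ∂[2,9] = [9] − [2].
This gives a 10×30 integer matrix of rank 9; reducing to Smith normal form yields diagonal entries (1,1,1,1,1,1,1,1,1).

∂_2: C_2 → C_1 acts by ∂[p,q,r] = [q,r] − [p,r] + [p,q]. For instance
  ∂[1,5,7] = [5,7] − [1,7] + [1,5],
  ∂[0,2,9] = [2,9] − [0,9] + [0,2].
As a 30×20 matrix over Z this has rank 20, with invariant factors (1,1,1,1,1,1,1,1,1,1,1,1,1,1,1,1,1,1,1,2).

Reading off H_k = ker ∂_k / im ∂_{k+1}:

  H_0: rank C_0 − rank ∂_1 = 10 − 9 = 1, and the invariant factors of ∂_1 are all 1, so H_0 = Z.
  H_1: rank ker ∂_1 − rank ∂_2 = (30 − 9) − 20 = 1, and ∂_2 has invariant factor 2 > 1, so H_1 = Z × Z/2.
  H_2: rank ker ∂_2 − rank ∂_3 = (20 − 20) − 0 = 0, and there is no ∂_3, so H_2 = 0.

H_0 ≅ Z,  H_1 ≅ Z × Z/2,  H_2 = 0.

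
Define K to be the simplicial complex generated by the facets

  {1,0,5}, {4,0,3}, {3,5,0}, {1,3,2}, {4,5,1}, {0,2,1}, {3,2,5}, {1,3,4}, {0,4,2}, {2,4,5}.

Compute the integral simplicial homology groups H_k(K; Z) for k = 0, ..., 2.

H_0 = Z,  H_1 = Z/2,  H_2 = 0.

Order the vertices as 0 < 1 < 2 < 3 < 4 < 5. Listing each simplex with vertices in this order, K has dimension 2 with simplices:

  0-simplices (6): [0], [1], [2], [3], [4], [5]
  1-simplices (15): [0,1], [0,2], [0,3], [0,4], [0,5], [1,2], [1,3], [1,4], [1,5], [2,3], [2,4], [2,5], [3,4], [3,5], [4,5]
  2-simplices (10): [0,1,2], [0,1,5], [0,2,4], [0,3,4], [0,3,5], [1,2,3], [1,3,4], [1,4,5], [2,3,5], [2,4,5]

Hence C_0 ≅ Z^6, C_1 ≅ Z^15, C_2 ≅ Z^10.

∂_1: C_1 → C_0 maps an edge to its endpoints' difference, ∂[p,q] = q − p. For instance
  ∂[0,1] = [1] − [0].
This gives a 6×15 integer matrix of rank 5; reducing to Smith normal form yields diagonal entries (1,1,1,1,1).

The boundary map ∂_2: C_2 → C_1 sends each 2-simplex [p,q,r] to [q,r] − [p,r] + [p,q]. For instance
  ∂[0,1,2] = [1,2] − [0,2] + [0,1],
  ∂[1,2,3] = [2,3] − [1,3] + [1,2].
The 15×10 boundary matrix has rank 10 and Smith normal form diag(1,1,1,1,1,1,1,1,1,2).

Now H_k = ker ∂_k / im ∂_{k+1}, so:

  H_0: rank C_0 − rank ∂_1 = 6 − 5 = 1, and the invariant factors of ∂_1 are all 1, so H_0 = Z.
  H_1: rank ker ∂_1 − rank ∂_2 = (15 − 5) − 10 = 0, and ∂_2 has invariant factor 2 > 1, so H_1 = Z/2.
  H_2: rank ker ∂_2 − rank ∂_3 = (10 − 10) − 0 = 0, and there is no ∂_3, so H_2 = 0.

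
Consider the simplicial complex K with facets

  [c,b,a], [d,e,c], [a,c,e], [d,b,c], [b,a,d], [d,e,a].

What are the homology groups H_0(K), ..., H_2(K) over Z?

H_0 = Z,  H_1 = 0,  H_2 = Z.

Take the total order a < b < c < d < e on the vertex set. Then K (dimension 2) consists of the simplices:

  0-simplices (5): a, b, c, d, e
  1-simplices (9): ab, ac, ad, ae, bc, bd, cd, ce, de
  2-simplices (6): abc, abd, ace, ade, bcd, cde

so the chain groups are C_0 ≅ Z^5, C_1 ≅ Z^9, C_2 ≅ Z^6.

Boundary ∂_1: C_1 → C_0 sends each edge [p,q] (with p < q) to q − p. For instance
  ∂ac = c − a.
This gives a 5×9 integer matrix of rank 4; reducing to Smith normal form yields diagonal entries (1,1,1,1).

The boundary map ∂_2: C_2 → C_1 sends each 2-simplex [p,q,r] to [q,r] − [p,r] + [p,q]. For instance
  ∂bcd = cd − bd + bc,
  ∂cde = de − ce + cd.
As a 9×6 matrix over Z this has rank 5, with invariant factors (1,1,1,1,1).

Now H_k = ker ∂_k / im ∂_{k+1}, so:

  H_0: rank C_0 − rank ∂_1 = 5 − 4 = 1, and the invariant factors of ∂_1 are all 1, so H_0 = Z.
  H_1: rank ker ∂_1 − rank ∂_2 = (9 − 4) − 5 = 0, and the invariant factors of ∂_2 are all 1, so H_1 = 0.
  H_2: rank ker ∂_2 − rank ∂_3 = (6 − 5) − 0 = 1, and there is no ∂_3, so H_2 = Z.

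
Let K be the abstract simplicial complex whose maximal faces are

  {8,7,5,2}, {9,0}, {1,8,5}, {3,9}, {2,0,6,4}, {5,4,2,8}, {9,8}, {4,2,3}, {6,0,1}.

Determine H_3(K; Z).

H_3 ≅ 0.

Fix the vertex order 0 < 1 < 2 < 3 < 4 < 5 < 6 < 7 < 8 < 9 and write every simplex with vertices in increasing order. Then dim K = 3 and the simplices of K are:

  0-simplices (10): [0], [1], [2], [3], [4], [5], [6], [7], [8], [9]
  1-simplices (23): [0,1], [0,2], [0,4], [0,6], [0,9], [1,5], [1,6], [1,8], [2,3], [2,4], [2,5], [2,6], [2,7], [2,8], [3,4], [3,9], [4,5], [4,6], [4,8], [5,7], [5,8], [7,8], [8,9]
  2-simplices (14): [0,1,6], [0,2,4], [0,2,6], [0,4,6], [1,5,8], [2,3,4], [2,4,5], [2,4,6], [2,4,8], [2,5,7], [2,5,8], [2,7,8], [4,5,8], [5,7,8]
  3-simplices (3): [0,2,4,6], [2,4,5,8], [2,5,7,8]

giving chain groups C_0 ≅ Z^10, C_1 ≅ Z^23, C_2 ≅ Z^14, C_3 ≅ Z^3.

∂_1: C_1 → C_0 sends each edge [p,q] (with p < q) to q − p. For instance
  ∂[4,5] = [5] − [4].
The resulting 10×23 matrix has rank 9, and its Smith normal form has invariant factors (1,1,1,1,1,1,1,1,1).

The boundary map ∂_2: C_2 → C_1 acts by ∂[p,q,r] = [q,r] − [p,r] + [p,q]. For instance
  ∂[1,5,8] = [5,8] − [1,8] + [1,5],
  ∂[2,3,4] = [3,4] − [2,4] + [2,3].
As a 23×14 matrix over Z this has rank 11, with invariant factors (1,1,1,1,1,1,1,1,1,1,1).

The boundary map ∂_3: C_3 → C_2 sends each 3-simplex σ to the alternating sum Σ_i (−1)^i (σ with its i-th vertex removed). For instance
  ∂[0,2,4,6] = [2,4,6] − [0,4,6] + [0,2,6] − [0,2,4],
  ∂[2,4,5,8] = [4,5,8] − [2,5,8] + [2,4,8] − [2,4,5].
This gives a 14×3 integer matrix of rank 3; reducing to Smith normal form yields diagonal entries (1,1,1).

Computing H_k = (kernel of ∂_k) / (image of ∂_{k+1}):

  H_3: rank ker ∂_3 − rank ∂_4 = (3 − 3) − 0 = 0, and there is no ∂_4, so H_3 ≅ 0.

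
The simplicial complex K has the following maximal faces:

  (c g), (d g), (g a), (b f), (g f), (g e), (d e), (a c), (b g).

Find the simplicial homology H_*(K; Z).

K has 7 vertices, 9 edges.
rank ∂_0 = 0, rank ∂_1 = 6 ⇒ b_0 = 7 − 0 − 6 = 1; all invariant factors of ∂_1 are 1 so no torsion. So H_0 = Z.
rank ∂_1 = 6, rank ∂_2 = 0 ⇒ b_1 = 9 − 6 − 0 = 3. So H_1 = Z^3.

H_0 = Z,  H_1 = Z^3.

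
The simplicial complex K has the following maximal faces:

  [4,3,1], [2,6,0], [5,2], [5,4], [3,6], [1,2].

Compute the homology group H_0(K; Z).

We work with the vertex ordering 0 < 1 < 2 < 3 < 4 < 5 < 6. The simplices of K, each written with vertices in increasing order, are:

  0-simplices (7): [0], [1], [2], [3], [4], [5], [6]
  1-simplices (10): [0,2], [0,6], [1,2], [1,3], [1,4], [2,5], [2,6], [3,4], [3,6], [4,5]
  2-simplices (2): [0,2,6], [1,3,4]

Hence C_0 ≅ Z^7, C_1 ≅ Z^10, C_2 ≅ Z^2.

The boundary map ∂_1: C_1 → C_0 maps an edge to its endpoints' difference, ∂[p,q] = q − p. For instance
  ∂[1,4] = [4] − [1].
This gives a 7×10 integer matrix of rank 6; reducing to Smith normal form yields diagonal entries (1,1,1,1,1,1).

The boundary map ∂_2: C_2 → C_1 acts by ∂[p,q,r] = [q,r] − [p,r] + [p,q]. For instance
  ∂[0,2,6] = [2,6] − [0,6] + [0,2],
  ∂[1,3,4] = [3,4] − [1,4] + [1,3].
As a 10×2 matrix over Z this has rank 2, with invariant factors (1,1).

From H_k ≅ ker(∂_k) / im(∂_{k+1}) we obtain:

  H_0: rank C_0 − rank ∂_1 = 7 − 6 = 1, and the invariant factors of ∂_1 are all 1, so H_0 = Z.

H_0 = Z.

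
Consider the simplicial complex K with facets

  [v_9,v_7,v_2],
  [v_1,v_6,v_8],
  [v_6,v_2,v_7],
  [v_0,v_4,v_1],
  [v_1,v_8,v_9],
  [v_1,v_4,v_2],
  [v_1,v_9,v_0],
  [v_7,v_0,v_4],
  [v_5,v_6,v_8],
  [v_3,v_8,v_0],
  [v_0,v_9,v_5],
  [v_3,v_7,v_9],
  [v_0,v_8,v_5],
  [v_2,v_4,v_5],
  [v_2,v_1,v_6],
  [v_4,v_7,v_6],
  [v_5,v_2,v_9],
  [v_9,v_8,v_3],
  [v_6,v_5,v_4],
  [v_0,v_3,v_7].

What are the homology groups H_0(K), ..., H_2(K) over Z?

Order the vertices as v_0 < v_1 < v_2 < v_3 < v_4 < v_5 < v_6 < v_7 < v_8 < v_9. Listing each simplex with vertices in this order, K has dimension 2 with simplices:

  0-simplices (10): [v_0], [v_1], [v_2], [v_3], [v_4], [v_5], [v_6], [v_7], [v_8], [v_9]
  1-simplices (30): (30 of them)
  2-simplices (20): (20 of them)

so the chain groups are C_0 ≅ Z^10, C_1 ≅ Z^30, C_2 ≅ Z^20.

∂_1: C_1 → C_0 is given by ∂[p,q] = [q] − [p].
The resulting 10×30 matrix has rank 9, and its Smith normal form has invariant factors (1,1,1,1,1,1,1,1,1).

∂_2: C_2 → C_1 maps a triangle to the signed sum of its edges. For instance
  ∂[v_2,v_5,v_9] = [v_5,v_9] − [v_2,v_9] + [v_2,v_5],
  ∂[v_0,v_1,v_4] = [v_1,v_4] − [v_0,v_4] + [v_0,v_1].
The resulting 30×20 matrix has rank 20, and its Smith normal form has invariant factors (1,1,1,1,1,1,1,1,1,1,1,1,1,1,1,1,1,1,1,2).

Now H_k = ker ∂_k / im ∂_{k+1}, so:

  H_0: rank C_0 − rank ∂_1 = 10 − 9 = 1, and the invariant factors of ∂_1 are all 1, so H_0 = Z.
  H_1: rank ker ∂_1 − rank ∂_2 = (30 − 9) − 20 = 1, and ∂_2 has invariant factor 2 > 1, so H_1 = Z ⊕ Z/2.
  H_2: rank ker ∂_2 − rank ∂_3 = (20 − 20) − 0 = 0, and there is no ∂_3, so H_2 = 0.

H_0 ≅ Z,  H_1 ≅ Z ⊕ Z/2,  H_2 = 0.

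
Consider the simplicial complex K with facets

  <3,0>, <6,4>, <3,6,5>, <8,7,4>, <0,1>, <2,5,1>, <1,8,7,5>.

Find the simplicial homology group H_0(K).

H_0 = Z.

Fix the vertex order 0 < 1 < 2 < 3 < 4 < 5 < 6 < 7 < 8 and write every simplex with vertices in increasing order. Then dim K = 3 and the simplices of K are:

  0-simplices (9): [0], [1], [2], [3], [4], [5], [6], [7], [8]
  1-simplices (16): [0,1], [0,3], [1,2], [1,5], [1,7], [1,8], [2,5], [3,5], [3,6], [4,6], [4,7], [4,8], [5,6], [5,7], [5,8], [7,8]
  2-simplices (7): [1,2,5], [1,5,7], [1,5,8], [1,7,8], [3,5,6], [4,7,8], [5,7,8]
  3-simplices (1): [1,5,7,8]

giving chain groups C_0 ≅ Z^9, C_1 ≅ Z^16, C_2 ≅ Z^7, C_3 ≅ Z^1.

∂_1: C_1 → C_0 is given by ∂[p,q] = [q] − [p].
As a 9×16 matrix over Z this has rank 8, with invariant factors (1,1,1,1,1,1,1,1).

∂_2: C_2 → C_1 acts by ∂[p,q,r] = [q,r] − [p,r] + [p,q]. For instance
  ∂[4,7,8] = [7,8] − [4,8] + [4,7],
  ∂[5,7,8] = [7,8] − [5,8] + [5,7].
The resulting 16×7 matrix has rank 6, and its Smith normal form has invariant factors (1,1,1,1,1,1).

Boundary ∂_3: C_3 → C_2 sends each 3-simplex σ to the alternating sum Σ_i (−1)^i (σ with its i-th vertex removed). For instance
  ∂[1,5,7,8] = [5,7,8] − [1,7,8] + [1,5,8] − [1,5,7].
As a 7×1 matrix over Z this has rank 1, with invariant factors (1).

From H_k ≅ ker(∂_k) / im(∂_{k+1}) we obtain:

  H_0: rank C_0 − rank ∂_1 = 9 − 8 = 1, and the invariant factors of ∂_1 are all 1, so H_0 = Z.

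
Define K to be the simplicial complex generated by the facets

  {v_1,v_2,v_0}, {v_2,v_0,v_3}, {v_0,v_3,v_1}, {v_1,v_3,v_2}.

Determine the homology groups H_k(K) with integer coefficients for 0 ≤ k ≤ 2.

H_0 ≅ Z,  H_1 = 0,  H_2 ≅ Z.

K has 4 vertices, 6 edges, 4 triangles.
rank ∂_0 = 0, rank ∂_1 = 3 ⇒ b_0 = 4 − 0 − 3 = 1; all invariant factors of ∂_1 are 1 so no torsion. So H_0 = Z.
rank ∂_1 = 3, rank ∂_2 = 3 ⇒ b_1 = 6 − 3 − 3 = 0; all invariant factors of ∂_2 are 1 so no torsion. So H_1 = 0.
rank ∂_2 = 3, rank ∂_3 = 0 ⇒ b_2 = 4 − 3 − 0 = 1. So H_2 = Z.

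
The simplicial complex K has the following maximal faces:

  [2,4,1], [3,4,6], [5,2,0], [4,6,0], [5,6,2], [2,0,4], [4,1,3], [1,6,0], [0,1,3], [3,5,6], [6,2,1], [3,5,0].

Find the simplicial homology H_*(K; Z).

H_0 = Z,  H_1 = Z/2Z,  H_2 = 0.

Take the total order 0 < 1 < 2 < 3 < 4 < 5 < 6 on the vertex set. Then K (dimension 2) consists of the simplices:

  0-simplices (7): [0], [1], [2], [3], [4], [5], [6]
  1-simplices (18): [0,1], [0,2], [0,3], [0,4], [0,5], [0,6], [1,2], [1,3], [1,4], [1,6], [2,4], [2,5], [2,6], [3,4], [3,5], [3,6], [4,6], [5,6]
  2-simplices (12): [0,1,3], [0,1,6], [0,2,4], [0,2,5], [0,3,5], [0,4,6], [1,2,4], [1,2,6], [1,3,4], [2,5,6], [3,4,6], [3,5,6]

Hence C_0 ≅ Z^7, C_1 ≅ Z^18, C_2 ≅ Z^12.

Boundary ∂_1: C_1 → C_0 maps an edge to its endpoints' difference, ∂[p,q] = q − p. For instance
  ∂[1,3] = [3] − [1].
The resulting 7×18 matrix has rank 6, and its Smith normal form has invariant factors (1,1,1,1,1,1).

∂_2: C_2 → C_1 maps a triangle to the signed sum of its edges. For instance
  ∂[0,4,6] = [4,6] − [0,6] + [0,4],
  ∂[0,3,5] = [3,5] − [0,5] + [0,3].
As a 18×12 matrix over Z this has rank 12, with invariant factors (1,1,1,1,1,1,1,1,1,1,1,2).

From H_k ≅ ker(∂_k) / im(∂_{k+1}) we obtain:

  H_0: rank C_0 − rank ∂_1 = 7 − 6 = 1, and the invariant factors of ∂_1 are all 1, so H_0 ≅ Z.
  H_1: rank ker ∂_1 − rank ∂_2 = (18 − 6) − 12 = 0, and ∂_2 has invariant factor 2 > 1, so H_1 ≅ Z/2Z.
  H_2: rank ker ∂_2 − rank ∂_3 = (12 − 12) − 0 = 0, and there is no ∂_3, so H_2 ≅ 0.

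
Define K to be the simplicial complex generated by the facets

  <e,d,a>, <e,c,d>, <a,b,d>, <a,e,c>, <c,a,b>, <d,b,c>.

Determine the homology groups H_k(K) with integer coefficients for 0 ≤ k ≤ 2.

Take the total order a < b < c < d < e on the vertex set. Then K (dimension 2) consists of the simplices:

  0-simplices (5): a, b, c, d, e
  1-simplices (9): ab, ac, ad, ae, bc, bd, cd, ce, de
  2-simplices (6): abc, abd, ace, ade, bcd, cde

so the chain groups are C_0 ≅ Z^5, C_1 ≅ Z^9, C_2 ≅ Z^6.

Boundary ∂_1: C_1 → C_0 is given by ∂[p,q] = [q] − [p].
This gives a 5×9 integer matrix of rank 4; reducing to Smith normal form yields diagonal entries (1,1,1,1).

The boundary map ∂_2: C_2 → C_1 acts by ∂[p,q,r] = [q,r] − [p,r] + [p,q]. For instance
  ∂abc = bc − ac + ab,
  ∂ace = ce − ae + ac.
This gives a 9×6 integer matrix of rank 5; reducing to Smith normal form yields diagonal entries (1,1,1,1,1).

Now H_k = ker ∂_k / im ∂_{k+1}, so:

  H_0: rank C_0 − rank ∂_1 = 5 − 4 = 1, and the invariant factors of ∂_1 are all 1, so H_0 ≅ Z.
  H_1: rank ker ∂_1 − rank ∂_2 = (9 − 4) − 5 = 0, and the invariant factors of ∂_2 are all 1, so H_1 ≅ 0.
  H_2: rank ker ∂_2 − rank ∂_3 = (6 − 5) − 0 = 1, and there is no ∂_3, so H_2 ≅ Z.

As a check, the Euler characteristic is 5 − 9 + 6 = 2, which agrees with 1 − 0 + 1 = 2.
(K is a triangulation of the 2-sphere S^2.)

H_0 ≅ Z,  H_1 = 0,  H_2 ≅ Z.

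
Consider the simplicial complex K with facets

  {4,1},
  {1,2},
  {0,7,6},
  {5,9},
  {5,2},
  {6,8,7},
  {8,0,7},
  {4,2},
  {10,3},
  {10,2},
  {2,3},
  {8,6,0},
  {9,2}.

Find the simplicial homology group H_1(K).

H_1 = Z^3.

We work with the vertex ordering 0 < 1 < 2 < 3 < 4 < 5 < 6 < 7 < 8 < 9 < 10. The simplices of K, each written with vertices in increasing order, are:

  0-simplices (11): [0], [1], [2], [3], [4], [5], [6], [7], [8], [9], [10]
  1-simplices (15): [0,6], [0,7], [0,8], [1,2], [1,4], [2,3], [2,4], [2,5], [2,9], [2,10], [3,10], [5,9], [6,7], [6,8], [7,8]
  2-simplices (4): [0,6,7], [0,6,8], [0,7,8], [6,7,8]

giving chain groups C_0 ≅ Z^11, C_1 ≅ Z^15, C_2 ≅ Z^4.

Boundary ∂_1: C_1 → C_0 maps an edge to its endpoints' difference, ∂[p,q] = q − p. For instance
  ∂[0,6] = [6] − [0].
This gives a 11×15 integer matrix of rank 9; reducing to Smith normal form yields diagonal entries (1,1,1,1,1,1,1,1,1).

The boundary map ∂_2: C_2 → C_1 acts by ∂[p,q,r] = [q,r] − [p,r] + [p,q]. For instance
  ∂[0,6,8] = [6,8] − [0,8] + [0,6],
  ∂[6,7,8] = [7,8] − [6,8] + [6,7].
The resulting 15×4 matrix has rank 3, and its Smith normal form has invariant factors (1,1,1).

Now H_k = ker ∂_k / im ∂_{k+1}, so:

  H_1: rank ker ∂_1 − rank ∂_2 = (15 − 9) − 3 = 3, and the invariant factors of ∂_2 are all 1, so H_1 ≅ Z^3.

(K is a triangulation of the disjoint union of the 2-sphere S^2 and a wedge of 3 circles.)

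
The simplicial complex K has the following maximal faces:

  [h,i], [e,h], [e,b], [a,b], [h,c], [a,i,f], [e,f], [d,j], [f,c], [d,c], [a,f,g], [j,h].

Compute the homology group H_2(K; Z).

Take the total order a < b < c < d < e < f < g < h < i < j on the vertex set. Then K (dimension 2) consists of the simplices:

  0-simplices (10): a, b, c, d, e, f, g, h, i, j
  1-simplices (15): ab, af, ag, ai, be, cd, cf, ch, dj, ef, eh, fg, fi, hi, hj
  2-simplices (2): afg, afi

giving chain groups C_0 ≅ Z^10, C_1 ≅ Z^15, C_2 ≅ Z^2.

The boundary map ∂_1: C_1 → C_0 is given by ∂[p,q] = [q] − [p]. For instance
  ∂dj = j − d.
As a 10×15 matrix over Z this has rank 9, with invariant factors (1,1,1,1,1,1,1,1,1).

Boundary ∂_2: C_2 → C_1 acts by ∂[p,q,r] = [q,r] − [p,r] + [p,q]. For instance
  ∂afg = fg − ag + af,
  ∂afi = fi − ai + af.
This gives a 15×2 integer matrix of rank 2; reducing to Smith normal form yields diagonal entries (1,1).

Reading off H_k = ker ∂_k / im ∂_{k+1}:

  H_2: rank ker ∂_2 − rank ∂_3 = (2 − 2) − 0 = 0, and there is no ∂_3, so H_2 ≅ 0.

H_2 = 0.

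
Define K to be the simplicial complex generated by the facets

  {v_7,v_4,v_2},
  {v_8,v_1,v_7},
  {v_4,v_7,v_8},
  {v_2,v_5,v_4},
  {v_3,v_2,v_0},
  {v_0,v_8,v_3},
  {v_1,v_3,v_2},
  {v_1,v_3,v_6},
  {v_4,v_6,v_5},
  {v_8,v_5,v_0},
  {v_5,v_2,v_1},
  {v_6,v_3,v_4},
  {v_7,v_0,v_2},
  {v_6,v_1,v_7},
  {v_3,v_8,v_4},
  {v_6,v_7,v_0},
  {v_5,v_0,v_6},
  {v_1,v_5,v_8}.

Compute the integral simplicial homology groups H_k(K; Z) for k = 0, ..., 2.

H_0 = Z,  H_1 = Z^2,  H_2 = Z.

Fix the vertex order v_0 < v_1 < v_2 < v_3 < v_4 < v_5 < v_6 < v_7 < v_8 and write every simplex with vertices in increasing order. Then dim K = 2 and the simplices of K are:

  0-simplices (9): [v_0], [v_1], [v_2], [v_3], [v_4], [v_5], [v_6], [v_7], [v_8]
  1-simplices (27): (27 of them)
  2-simplices (18): (18 of them)

giving chain groups C_0 ≅ Z^9, C_1 ≅ Z^27, C_2 ≅ Z^18.

Boundary ∂_1: C_1 → C_0 sends each edge [p,q] (with p < q) to q − p. For instance
  ∂[v_4,v_6] = [v_6] − [v_4].
This gives a 9×27 integer matrix of rank 8; reducing to Smith normal form yields diagonal entries (1,1,1,1,1,1,1,1).

∂_2: C_2 → C_1 sends each 2-simplex [p,q,r] to [q,r] − [p,r] + [p,q]. For instance
  ∂[v_1,v_2,v_3] = [v_2,v_3] − [v_1,v_3] + [v_1,v_2],
  ∂[v_2,v_4,v_7] = [v_4,v_7] − [v_2,v_7] + [v_2,v_4].
The 27×18 boundary matrix has rank 17 and Smith normal form diag(1,1,1,1,1,1,1,1,1,1,1,1,1,1,1,1,1).

Computing H_k = (kernel of ∂_k) / (image of ∂_{k+1}):

  H_0: rank C_0 − rank ∂_1 = 9 − 8 = 1, and the invariant factors of ∂_1 are all 1, so H_0 ≅ Z.
  H_1: rank ker ∂_1 − rank ∂_2 = (27 − 8) − 17 = 2, and the invariant factors of ∂_2 are all 1, so H_1 ≅ Z^2.
  H_2: rank ker ∂_2 − rank ∂_3 = (18 − 17) − 0 = 1, and there is no ∂_3, so H_2 ≅ Z.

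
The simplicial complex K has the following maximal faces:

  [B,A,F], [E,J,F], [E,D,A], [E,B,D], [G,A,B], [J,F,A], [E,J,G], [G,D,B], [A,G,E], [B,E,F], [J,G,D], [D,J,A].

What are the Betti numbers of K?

Take the total order A < B < D < E < F < G < J on the vertex set. Then K (dimension 2) consists of the simplices:

  0-simplices (7): A, B, D, E, F, G, J
  1-simplices (18): AB, AD, AE, AF, AG, AJ, BD, BE, BF, BG, DE, DG, DJ, EF, EG, EJ, FJ, GJ
  2-simplices (12): ABF, ABG, ADE, ADJ, AEG, AFJ, BDE, BDG, BEF, DGJ, EFJ, EGJ

giving chain groups C_0 ≅ Z^7, C_1 ≅ Z^18, C_2 ≅ Z^12.

∂_1: C_1 → C_0 is given by ∂[p,q] = [q] − [p].
The resulting 7×18 matrix has rank 6, and its Smith normal form has invariant factors (1,1,1,1,1,1).

The boundary map ∂_2: C_2 → C_1 sends each 2-simplex [p,q,r] to [q,r] − [p,r] + [p,q]. For instance
  ∂EFJ = FJ − EJ + EF,
  ∂ADE = DE − AE + AD.
The resulting 18×12 matrix has rank 12, and its Smith normal form has invariant factors (1,1,1,1,1,1,1,1,1,1,1,2).

Reading off H_k = ker ∂_k / im ∂_{k+1}:

  H_0: rank C_0 − rank ∂_1 = 7 − 6 = 1, and the invariant factors of ∂_1 are all 1, so H_0 = Z.
  H_1: rank ker ∂_1 − rank ∂_2 = (18 − 6) − 12 = 0, and ∂_2 has invariant factor 2 > 1, so H_1 = Z/2.
  H_2: rank ker ∂_2 − rank ∂_3 = (12 − 12) − 0 = 0, and there is no ∂_3, so H_2 = 0.

(K is a triangulation of the real projective plane RP^2.)

Hence the Betti numbers are b_0 = 1, b_1 = 0, b_2 = 0.

b_0 = 1, b_1 = 0, b_2 = 0.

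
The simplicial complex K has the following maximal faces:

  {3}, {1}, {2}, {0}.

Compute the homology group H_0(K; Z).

H_0 = Z^4.

We work with the vertex ordering 0 < 1 < 2 < 3. The simplices of K, each written with vertices in increasing order, are:

  0-simplices (4): [0], [1], [2], [3]

Hence C_0 ≅ Z^4.

From H_k ≅ ker(∂_k) / im(∂_{k+1}) we obtain:

  H_0: rank C_0 − rank ∂_1 = 4 − 0 = 4, and there is no ∂_1, so H_0 ≅ Z^4.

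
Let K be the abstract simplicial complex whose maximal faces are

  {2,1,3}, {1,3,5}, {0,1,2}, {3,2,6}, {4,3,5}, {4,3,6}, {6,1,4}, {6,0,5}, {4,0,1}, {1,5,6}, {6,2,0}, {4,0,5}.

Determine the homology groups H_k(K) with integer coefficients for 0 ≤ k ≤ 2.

H_0 ≅ Z,  H_1 ≅ Z/2,  H_2 = 0.

We work with the vertex ordering 0 < 1 < 2 < 3 < 4 < 5 < 6. The simplices of K, each written with vertices in increasing order, are:

  0-simplices (7): [0], [1], [2], [3], [4], [5], [6]
  1-simplices (18): [0,1], [0,2], [0,4], [0,5], [0,6], [1,2], [1,3], [1,4], [1,5], [1,6], [2,3], [2,6], [3,4], [3,5], [3,6], [4,5], [4,6], [5,6]
  2-simplices (12): [0,1,2], [0,1,4], [0,2,6], [0,4,5], [0,5,6], [1,2,3], [1,3,5], [1,4,6], [1,5,6], [2,3,6], [3,4,5], [3,4,6]

Hence C_0 ≅ Z^7, C_1 ≅ Z^18, C_2 ≅ Z^12.

Boundary ∂_1: C_1 → C_0 sends each edge [p,q] (with p < q) to q − p. For instance
  ∂[3,4] = [4] − [3].
The 7×18 boundary matrix has rank 6 and Smith normal form diag(1,1,1,1,1,1).

Boundary ∂_2: C_2 → C_1 maps a triangle to the signed sum of its edges. For instance
  ∂[0,2,6] = [2,6] − [0,6] + [0,2],
  ∂[3,4,5] = [4,5] − [3,5] + [3,4].
The resulting 18×12 matrix has rank 12, and its Smith normal form has invariant factors (1,1,1,1,1,1,1,1,1,1,1,2).

Now H_k = ker ∂_k / im ∂_{k+1}, so:

  H_0: rank C_0 − rank ∂_1 = 7 − 6 = 1, and the invariant factors of ∂_1 are all 1, so H_0 = Z.
  H_1: rank ker ∂_1 − rank ∂_2 = (18 − 6) − 12 = 0, and ∂_2 has invariant factor 2 > 1, so H_1 = Z/2.
  H_2: rank ker ∂_2 − rank ∂_3 = (12 − 12) − 0 = 0, and there is no ∂_3, so H_2 = 0.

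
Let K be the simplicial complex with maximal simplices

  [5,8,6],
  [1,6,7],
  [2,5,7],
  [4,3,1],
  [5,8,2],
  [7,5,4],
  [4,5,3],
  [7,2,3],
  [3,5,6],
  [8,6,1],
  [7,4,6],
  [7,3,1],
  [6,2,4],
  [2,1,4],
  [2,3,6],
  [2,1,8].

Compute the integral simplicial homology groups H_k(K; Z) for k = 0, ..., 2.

Take the total order 1 < 2 < 3 < 4 < 5 < 6 < 7 < 8 on the vertex set. Then K (dimension 2) consists of the simplices:

  0-simplices (8): [1], [2], [3], [4], [5], [6], [7], [8]
  1-simplices (24): (24 of them)
  2-simplices (16): [1,2,4], [1,2,8], [1,3,4], [1,3,7], [1,6,7], [1,6,8], [2,3,6], [2,3,7], [2,4,6], [2,5,7], [2,5,8], [3,4,5], [3,5,6], [4,5,7], [4,6,7], [5,6,8]

so the chain groups are C_0 ≅ Z^8, C_1 ≅ Z^24, C_2 ≅ Z^16.

Boundary ∂_1: C_1 → C_0 is given by ∂[p,q] = [q] − [p]. For instance
  ∂[2,3] = [3] − [2].
The resulting 8×24 matrix has rank 7, and its Smith normal form has invariant factors (1,1,1,1,1,1,1).

The boundary map ∂_2: C_2 → C_1 maps a triangle to the signed sum of its edges. For instance
  ∂[1,3,4] = [3,4] − [1,4] + [1,3],
  ∂[1,3,7] = [3,7] − [1,7] + [1,3].
The 24×16 boundary matrix has rank 15 and Smith normal form diag(1,1,1,1,1,1,1,1,1,1,1,1,1,1,1).

Reading off H_k = ker ∂_k / im ∂_{k+1}:

  H_0: rank C_0 − rank ∂_1 = 8 − 7 = 1, and the invariant factors of ∂_1 are all 1, so H_0 = Z.
  H_1: rank ker ∂_1 − rank ∂_2 = (24 − 7) − 15 = 2, and the invariant factors of ∂_2 are all 1, so H_1 = Z^2.
  H_2: rank ker ∂_2 − rank ∂_3 = (16 − 15) − 0 = 1, and there is no ∂_3, so H_2 = Z.

As a check, the Euler characteristic is 8 − 24 + 16 = 0, which agrees with 1 − 2 + 1 = 0.
(K is a triangulation of the torus T^2.)

H_0 ≅ Z,  H_1 ≅ Z^2,  H_2 ≅ Z.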